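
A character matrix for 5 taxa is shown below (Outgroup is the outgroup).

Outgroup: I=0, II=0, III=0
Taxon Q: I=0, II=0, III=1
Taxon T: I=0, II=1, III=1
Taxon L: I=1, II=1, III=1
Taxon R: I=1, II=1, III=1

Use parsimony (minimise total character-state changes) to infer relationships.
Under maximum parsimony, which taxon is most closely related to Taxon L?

The outgroup has state '0' for every character, so '1' is the derived state throughout.
I: derived state '1' in Taxon L and Taxon R only — synapomorphy for {Taxon L, Taxon R}.
II (derived state '1') is shared by Taxon L, Taxon R, and Taxon T — a synapomorphy uniting that clade.
III (derived state '1') is shared by all ingroup taxa — unites the whole ingroup.
Most parsimonious ingroup topology: (Taxon Q,(Taxon T,(Taxon L,Taxon R))).
Taxon L and Taxon R form a cherry on this tree, so they are sister taxa.

Taxon R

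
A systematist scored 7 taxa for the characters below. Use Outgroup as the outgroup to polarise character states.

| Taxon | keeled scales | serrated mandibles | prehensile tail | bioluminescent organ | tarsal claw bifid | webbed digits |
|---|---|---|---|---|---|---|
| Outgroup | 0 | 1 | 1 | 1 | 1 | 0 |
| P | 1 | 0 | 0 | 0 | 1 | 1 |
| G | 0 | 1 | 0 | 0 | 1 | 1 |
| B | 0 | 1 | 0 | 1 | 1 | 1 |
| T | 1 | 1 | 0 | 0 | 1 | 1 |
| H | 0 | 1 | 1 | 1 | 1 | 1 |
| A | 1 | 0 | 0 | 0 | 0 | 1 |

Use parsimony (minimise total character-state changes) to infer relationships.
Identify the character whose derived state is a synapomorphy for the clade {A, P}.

serrated mandibles

Character polarity is set by the outgroup: the derived state is whichever differs from the outgroup's state, so for serrated mandibles, prehensile tail, bioluminescent organ, tarsal claw bifid the derived state is '0', and for the remaining characters it is '1'.
keeled scales: derived state '1' in A, P, and T only — synapomorphy for {A, P, T}.
Only A and P show the derived state '0' for serrated mandibles, supporting them as a clade.
Only A, B, G, P, and T show the derived state '0' for prehensile tail, supporting them as a clade.
bioluminescent organ: derived state '0' in A, G, P, and T only — synapomorphy for {A, G, P, T}.
tarsal claw bifid (derived state '0') is unique to A (autapomorphy; uninformative for grouping).
All ingroup taxa share the derived state '1' for webbed digits; it defines the ingroup but does not resolve relationships within it.
Most parsimonious ingroup topology: (((((P,A),T),G),B),H).
The clade {A, P} is supported by serrated mandibles: its derived state '0' occurs in exactly those taxa and in no other taxon (including the outgroup).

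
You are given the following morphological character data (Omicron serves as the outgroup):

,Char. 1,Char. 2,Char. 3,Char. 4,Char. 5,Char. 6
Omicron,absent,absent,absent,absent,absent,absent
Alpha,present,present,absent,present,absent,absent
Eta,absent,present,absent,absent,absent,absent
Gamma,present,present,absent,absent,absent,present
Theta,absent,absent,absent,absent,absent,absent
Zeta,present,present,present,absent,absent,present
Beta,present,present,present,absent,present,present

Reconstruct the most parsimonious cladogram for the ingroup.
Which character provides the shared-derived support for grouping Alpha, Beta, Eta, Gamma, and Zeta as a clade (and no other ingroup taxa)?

The outgroup has state 'absent' for every character, so 'present' is the derived state throughout.
Only Alpha, Beta, Gamma, and Zeta show the derived state 'present' for Char. 1, supporting them as a clade.
Char. 2 (derived state 'present') is shared by Alpha, Beta, Eta, Gamma, and Zeta — a synapomorphy uniting that clade.
Char. 3: derived state 'present' in Beta and Zeta only — synapomorphy for {Beta, Zeta}.
Char. 4: derived state 'present' in Alpha only — an autapomorphy, so it tells us nothing about relationships among taxa.
Char. 5 (derived state 'present') is unique to Beta (autapomorphy; uninformative for grouping).
Char. 6: derived state 'present' in Beta, Gamma, and Zeta only — synapomorphy for {Beta, Gamma, Zeta}.
Most parsimonious ingroup topology: (((Alpha,(Gamma,(Zeta,Beta))),Eta),Theta).
The clade {Alpha, Beta, Eta, Gamma, Zeta} is supported by Char. 2: its derived state 'present' occurs in exactly those taxa and in no other taxon (including the outgroup).

Char. 2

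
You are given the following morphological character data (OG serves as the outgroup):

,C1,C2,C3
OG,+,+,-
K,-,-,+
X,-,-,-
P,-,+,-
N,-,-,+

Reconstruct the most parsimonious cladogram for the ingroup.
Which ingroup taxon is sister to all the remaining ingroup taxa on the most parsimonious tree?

P

Character polarity is set by the outgroup: the derived state is whichever differs from the outgroup's state, so for C1, C2 the derived state is '-', and for the remaining characters it is '+'.
All ingroup taxa share the derived state '-' for C1; it defines the ingroup but does not resolve relationships within it.
C2: derived state '-' in K, N, and X only — synapomorphy for {K, N, X}.
Only K and N show the derived state '+' for C3, supporting them as a clade.
Most parsimonious ingroup topology: (((K,N),X),P).
P is sister to the clade containing all other ingroup taxa, so it is the earliest-diverging (most basal) ingroup lineage.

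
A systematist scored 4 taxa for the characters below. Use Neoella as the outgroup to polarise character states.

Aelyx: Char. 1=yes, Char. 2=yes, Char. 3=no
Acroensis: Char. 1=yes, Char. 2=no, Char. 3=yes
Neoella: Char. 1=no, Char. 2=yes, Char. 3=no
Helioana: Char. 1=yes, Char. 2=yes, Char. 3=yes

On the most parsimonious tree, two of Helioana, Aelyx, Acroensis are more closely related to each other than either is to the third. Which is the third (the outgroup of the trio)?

Character polarity is set by the outgroup: the derived state is whichever differs from the outgroup's state, so for Char. 2 the derived state is 'no', and for the remaining characters it is 'yes'.
Char. 1 (derived state 'yes') is shared by all ingroup taxa — unites the whole ingroup.
Char. 2 (derived state 'no') is unique to Acroensis (autapomorphy; uninformative for grouping).
Char. 3 (derived state 'yes') is shared by Acroensis and Helioana — a synapomorphy uniting that clade.
Most parsimonious ingroup topology: ((Helioana,Acroensis),Aelyx).
Helioana and Acroensis share a more recent common ancestor with each other than either does with Aelyx, so Aelyx is the least closely related of the three.

Aelyx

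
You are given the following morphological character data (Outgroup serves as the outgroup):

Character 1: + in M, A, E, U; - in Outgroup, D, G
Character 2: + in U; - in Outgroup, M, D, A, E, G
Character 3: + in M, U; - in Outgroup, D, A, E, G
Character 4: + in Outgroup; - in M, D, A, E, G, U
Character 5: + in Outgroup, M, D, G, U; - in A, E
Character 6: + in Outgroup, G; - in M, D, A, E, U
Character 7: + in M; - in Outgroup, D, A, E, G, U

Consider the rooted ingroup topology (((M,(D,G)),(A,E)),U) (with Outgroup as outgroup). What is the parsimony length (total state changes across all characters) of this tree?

10

Map each character onto (((M,(D,G)),(A,E)),U) (rooted by Outgroup) and count the minimum state changes it requires (Fitch parsimony):
Character 1: 2; Character 2: 1; Character 3: 2; Character 4: 1; Character 5: 1; Character 6: 2; Character 7: 1.
Total tree length = 10.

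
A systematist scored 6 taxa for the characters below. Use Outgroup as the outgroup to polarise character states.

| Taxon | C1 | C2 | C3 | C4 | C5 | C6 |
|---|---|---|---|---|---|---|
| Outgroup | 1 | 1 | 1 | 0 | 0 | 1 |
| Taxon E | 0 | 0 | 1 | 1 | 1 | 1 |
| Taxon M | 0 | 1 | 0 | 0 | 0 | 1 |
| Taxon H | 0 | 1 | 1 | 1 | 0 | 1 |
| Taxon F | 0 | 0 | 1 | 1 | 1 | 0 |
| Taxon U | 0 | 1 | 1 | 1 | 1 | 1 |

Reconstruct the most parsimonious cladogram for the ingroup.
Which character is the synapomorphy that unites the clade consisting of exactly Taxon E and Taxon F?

C2

Character polarity is set by the outgroup: the derived state is whichever differs from the outgroup's state, so for C1, C2, C3, C6 the derived state is '0', and for the remaining characters it is '1'.
C1 (derived state '0') is shared by all ingroup taxa — unites the whole ingroup.
Only Taxon E and Taxon F show the derived state '0' for C2, supporting them as a clade.
C3: derived state '0' in Taxon M only — an autapomorphy, so it tells us nothing about relationships among taxa.
C4: derived state '1' in Taxon E, Taxon F, Taxon H, and Taxon U only — synapomorphy for {Taxon E, Taxon F, Taxon H, Taxon U}.
C5: derived state '1' in Taxon E, Taxon F, and Taxon U only — synapomorphy for {Taxon E, Taxon F, Taxon U}.
C6: derived state '0' in Taxon F only — an autapomorphy, so it tells us nothing about relationships among taxa.
Most parsimonious ingroup topology: ((((Taxon E,Taxon F),Taxon U),Taxon H),Taxon M).
The clade {Taxon E, Taxon F} is supported by C2: its derived state '0' occurs in exactly those taxa and in no other taxon (including the outgroup).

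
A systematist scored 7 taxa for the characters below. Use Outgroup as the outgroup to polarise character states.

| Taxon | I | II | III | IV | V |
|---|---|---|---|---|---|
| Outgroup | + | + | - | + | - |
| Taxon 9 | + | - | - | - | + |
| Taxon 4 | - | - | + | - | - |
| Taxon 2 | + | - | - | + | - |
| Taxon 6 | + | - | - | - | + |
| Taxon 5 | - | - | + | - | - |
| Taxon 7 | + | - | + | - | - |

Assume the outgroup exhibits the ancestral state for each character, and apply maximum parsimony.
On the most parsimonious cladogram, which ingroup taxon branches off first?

Character polarity is set by the outgroup: the derived state is whichever differs from the outgroup's state, so for I, II, IV the derived state is '-', and for the remaining characters it is '+'.
Only Taxon 4 and Taxon 5 show the derived state '-' for I, supporting them as a clade.
All ingroup taxa share the derived state '-' for II; it defines the ingroup but does not resolve relationships within it.
III: derived state '+' in Taxon 4, Taxon 5, and Taxon 7 only — synapomorphy for {Taxon 4, Taxon 5, Taxon 7}.
Only Taxon 4, Taxon 5, Taxon 6, Taxon 7, and Taxon 9 show the derived state '-' for IV, supporting them as a clade.
V (derived state '+') is shared by Taxon 6 and Taxon 9 — a synapomorphy uniting that clade.
Most parsimonious ingroup topology: (((Taxon 9,Taxon 6),((Taxon 4,Taxon 5),Taxon 7)),Taxon 2).
Taxon 2 is sister to the clade containing all other ingroup taxa, so it is the earliest-diverging (most basal) ingroup lineage.

Taxon 2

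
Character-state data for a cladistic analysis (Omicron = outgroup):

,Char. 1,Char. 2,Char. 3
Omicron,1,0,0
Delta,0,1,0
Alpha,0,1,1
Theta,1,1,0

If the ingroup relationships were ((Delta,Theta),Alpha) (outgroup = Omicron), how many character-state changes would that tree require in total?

4

Map each character onto ((Delta,Theta),Alpha) (rooted by Omicron) and count the minimum state changes it requires (Fitch parsimony):
Char. 1: 2; Char. 2: 1; Char. 3: 1.
Total tree length = 4.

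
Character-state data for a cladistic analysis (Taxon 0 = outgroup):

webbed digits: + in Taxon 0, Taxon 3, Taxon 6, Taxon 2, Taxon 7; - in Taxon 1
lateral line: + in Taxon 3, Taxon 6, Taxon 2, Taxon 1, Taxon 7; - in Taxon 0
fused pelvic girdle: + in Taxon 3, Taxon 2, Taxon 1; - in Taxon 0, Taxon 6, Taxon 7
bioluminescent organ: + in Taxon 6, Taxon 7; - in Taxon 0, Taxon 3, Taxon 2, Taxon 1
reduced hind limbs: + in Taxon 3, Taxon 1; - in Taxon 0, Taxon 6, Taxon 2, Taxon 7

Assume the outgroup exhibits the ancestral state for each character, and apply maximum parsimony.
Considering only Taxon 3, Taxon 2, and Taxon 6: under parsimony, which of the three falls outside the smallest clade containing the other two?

Taxon 6

Character polarity is set by the outgroup: the derived state is whichever differs from the outgroup's state, so for webbed digits the derived state is '-', and for the remaining characters it is '+'.
webbed digits: derived state '-' in Taxon 1 only — an autapomorphy, so it tells us nothing about relationships among taxa.
All ingroup taxa share the derived state '+' for lateral line; it defines the ingroup but does not resolve relationships within it.
Only Taxon 1, Taxon 2, and Taxon 3 show the derived state '+' for fused pelvic girdle, supporting them as a clade.
bioluminescent organ: derived state '+' in Taxon 6 and Taxon 7 only — synapomorphy for {Taxon 6, Taxon 7}.
Only Taxon 1 and Taxon 3 show the derived state '+' for reduced hind limbs, supporting them as a clade.
Most parsimonious ingroup topology: (((Taxon 3,Taxon 1),Taxon 2),(Taxon 6,Taxon 7)).
Taxon 2 and Taxon 3 share a more recent common ancestor with each other than either does with Taxon 6, so Taxon 6 is the least closely related of the three.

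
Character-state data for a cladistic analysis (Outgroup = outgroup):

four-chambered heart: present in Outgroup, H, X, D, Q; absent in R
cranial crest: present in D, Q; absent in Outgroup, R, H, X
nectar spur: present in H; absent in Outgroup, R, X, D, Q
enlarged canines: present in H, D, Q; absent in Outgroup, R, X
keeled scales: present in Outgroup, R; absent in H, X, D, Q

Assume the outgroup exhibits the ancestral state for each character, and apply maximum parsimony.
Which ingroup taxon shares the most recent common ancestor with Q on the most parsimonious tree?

D

Character polarity is set by the outgroup: the derived state is whichever differs from the outgroup's state, so for four-chambered heart, keeled scales the derived state is 'absent', and for the remaining characters it is 'present'.
four-chambered heart (derived state 'absent') is unique to R (autapomorphy; uninformative for grouping).
Only D and Q show the derived state 'present' for cranial crest, supporting them as a clade.
nectar spur: derived state 'present' in H only — an autapomorphy, so it tells us nothing about relationships among taxa.
Only D, H, and Q show the derived state 'present' for enlarged canines, supporting them as a clade.
Only D, H, Q, and X show the derived state 'absent' for keeled scales, supporting them as a clade.
Most parsimonious ingroup topology: (R,((H,(D,Q)),X)).
Q and D form a cherry on this tree, so they are sister taxa.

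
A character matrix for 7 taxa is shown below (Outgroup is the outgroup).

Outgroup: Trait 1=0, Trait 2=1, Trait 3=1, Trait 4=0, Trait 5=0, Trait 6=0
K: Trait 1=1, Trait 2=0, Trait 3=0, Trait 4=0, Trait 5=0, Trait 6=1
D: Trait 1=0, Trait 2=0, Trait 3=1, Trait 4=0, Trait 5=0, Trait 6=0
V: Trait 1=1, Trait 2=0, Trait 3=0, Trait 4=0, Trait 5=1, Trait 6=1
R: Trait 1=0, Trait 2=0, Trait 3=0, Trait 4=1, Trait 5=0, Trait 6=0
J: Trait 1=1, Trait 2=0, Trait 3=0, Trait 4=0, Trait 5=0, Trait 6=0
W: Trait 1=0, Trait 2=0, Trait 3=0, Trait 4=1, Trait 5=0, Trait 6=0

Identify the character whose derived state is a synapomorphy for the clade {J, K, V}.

Character polarity is set by the outgroup: the derived state is whichever differs from the outgroup's state, so for Trait 2, Trait 3 the derived state is '0', and for the remaining characters it is '1'.
Trait 1: derived state '1' in J, K, and V only — synapomorphy for {J, K, V}.
Trait 2 (derived state '0') is shared by all ingroup taxa — unites the whole ingroup.
Trait 3 (derived state '0') is shared by J, K, R, V, and W — a synapomorphy uniting that clade.
Only R and W show the derived state '1' for Trait 4, supporting them as a clade.
Trait 5: derived state '1' in V only — an autapomorphy, so it tells us nothing about relationships among taxa.
Only K and V show the derived state '1' for Trait 6, supporting them as a clade.
Most parsimonious ingroup topology: ((((K,V),J),(R,W)),D).
The clade {J, K, V} is supported by Trait 1: its derived state '1' occurs in exactly those taxa and in no other taxon (including the outgroup).

Trait 1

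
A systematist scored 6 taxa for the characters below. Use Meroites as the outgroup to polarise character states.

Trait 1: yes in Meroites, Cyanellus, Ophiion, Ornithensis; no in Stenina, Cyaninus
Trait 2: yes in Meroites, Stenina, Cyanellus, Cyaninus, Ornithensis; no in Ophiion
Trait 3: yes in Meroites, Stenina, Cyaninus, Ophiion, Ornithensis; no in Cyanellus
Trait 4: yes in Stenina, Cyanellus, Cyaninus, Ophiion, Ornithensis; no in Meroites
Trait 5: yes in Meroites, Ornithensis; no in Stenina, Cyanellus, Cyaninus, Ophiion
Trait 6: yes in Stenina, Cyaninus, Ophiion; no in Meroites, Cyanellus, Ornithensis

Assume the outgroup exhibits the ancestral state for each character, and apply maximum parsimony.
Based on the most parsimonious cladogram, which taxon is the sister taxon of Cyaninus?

Character polarity is set by the outgroup: the derived state is whichever differs from the outgroup's state, so for Trait 1, Trait 2, Trait 3, Trait 5 the derived state is 'no', and for the remaining characters it is 'yes'.
Only Cyaninus and Stenina show the derived state 'no' for Trait 1, supporting them as a clade.
Trait 2: derived state 'no' in Ophiion only — an autapomorphy, so it tells us nothing about relationships among taxa.
Trait 3: derived state 'no' in Cyanellus only — an autapomorphy, so it tells us nothing about relationships among taxa.
Trait 4 (derived state 'yes') is shared by all ingroup taxa — unites the whole ingroup.
Only Cyanellus, Cyaninus, Ophiion, and Stenina show the derived state 'no' for Trait 5, supporting them as a clade.
Only Cyaninus, Ophiion, and Stenina show the derived state 'yes' for Trait 6, supporting them as a clade.
Most parsimonious ingroup topology: ((((Stenina,Cyaninus),Ophiion),Cyanellus),Ornithensis).
Cyaninus and Stenina form a cherry on this tree, so they are sister taxa.

Stenina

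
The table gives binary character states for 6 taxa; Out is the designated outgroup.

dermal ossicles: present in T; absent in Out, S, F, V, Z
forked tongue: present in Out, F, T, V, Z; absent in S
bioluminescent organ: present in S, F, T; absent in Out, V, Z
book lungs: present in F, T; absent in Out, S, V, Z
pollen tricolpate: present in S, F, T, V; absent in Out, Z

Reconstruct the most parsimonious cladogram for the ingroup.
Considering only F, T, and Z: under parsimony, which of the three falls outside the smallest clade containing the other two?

Character polarity is set by the outgroup: the derived state is whichever differs from the outgroup's state, so for forked tongue the derived state is 'absent', and for the remaining characters it is 'present'.
dermal ossicles (derived state 'present') is unique to T (autapomorphy; uninformative for grouping).
forked tongue (derived state 'absent') is unique to S (autapomorphy; uninformative for grouping).
bioluminescent organ: derived state 'present' in F, S, and T only — synapomorphy for {F, S, T}.
book lungs (derived state 'present') is shared by F and T — a synapomorphy uniting that clade.
pollen tricolpate: derived state 'present' in F, S, T, and V only — synapomorphy for {F, S, T, V}.
Most parsimonious ingroup topology: (((S,(F,T)),V),Z).
T and F share a more recent common ancestor with each other than either does with Z, so Z is the least closely related of the three.

Z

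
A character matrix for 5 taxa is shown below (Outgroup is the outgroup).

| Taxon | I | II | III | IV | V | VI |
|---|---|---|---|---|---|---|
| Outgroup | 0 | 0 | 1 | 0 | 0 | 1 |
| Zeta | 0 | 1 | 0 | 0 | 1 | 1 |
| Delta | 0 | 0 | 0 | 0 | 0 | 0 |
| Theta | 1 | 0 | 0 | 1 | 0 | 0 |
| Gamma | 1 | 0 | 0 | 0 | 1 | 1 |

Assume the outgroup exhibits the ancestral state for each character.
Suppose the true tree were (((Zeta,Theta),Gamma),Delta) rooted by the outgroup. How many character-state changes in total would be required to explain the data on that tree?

Map each character onto (((Zeta,Theta),Gamma),Delta) (rooted by Outgroup) and count the minimum state changes it requires (Fitch parsimony):
I: 2; II: 1; III: 1; IV: 1; V: 2; VI: 2.
Total tree length = 9.

9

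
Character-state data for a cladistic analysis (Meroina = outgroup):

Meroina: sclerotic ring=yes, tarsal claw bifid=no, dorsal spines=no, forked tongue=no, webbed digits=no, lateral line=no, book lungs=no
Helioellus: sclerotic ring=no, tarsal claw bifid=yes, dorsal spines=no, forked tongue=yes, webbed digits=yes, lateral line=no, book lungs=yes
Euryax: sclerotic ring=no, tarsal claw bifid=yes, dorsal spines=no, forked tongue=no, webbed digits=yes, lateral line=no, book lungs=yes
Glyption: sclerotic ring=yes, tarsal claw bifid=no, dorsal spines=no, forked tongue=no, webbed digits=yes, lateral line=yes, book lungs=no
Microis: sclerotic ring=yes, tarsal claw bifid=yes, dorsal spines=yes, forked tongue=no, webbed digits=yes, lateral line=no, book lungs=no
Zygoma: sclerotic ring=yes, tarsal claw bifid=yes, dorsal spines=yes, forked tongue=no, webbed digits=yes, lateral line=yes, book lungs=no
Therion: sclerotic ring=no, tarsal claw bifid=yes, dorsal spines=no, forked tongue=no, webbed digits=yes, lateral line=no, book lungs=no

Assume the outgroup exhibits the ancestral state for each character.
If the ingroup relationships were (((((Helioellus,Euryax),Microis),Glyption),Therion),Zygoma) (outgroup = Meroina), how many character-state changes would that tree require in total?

11

Map each character onto (((((Helioellus,Euryax),Microis),Glyption),Therion),Zygoma) (rooted by Meroina) and count the minimum state changes it requires (Fitch parsimony):
sclerotic ring: 2; tarsal claw bifid: 2; dorsal spines: 2; forked tongue: 1; webbed digits: 1; lateral line: 2; book lungs: 1.
Total tree length = 11.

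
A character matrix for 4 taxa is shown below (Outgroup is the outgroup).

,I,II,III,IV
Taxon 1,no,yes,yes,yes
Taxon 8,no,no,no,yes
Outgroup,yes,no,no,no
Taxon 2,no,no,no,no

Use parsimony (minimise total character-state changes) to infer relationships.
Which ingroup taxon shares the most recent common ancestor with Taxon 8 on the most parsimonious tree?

Taxon 1

Character polarity is set by the outgroup: the derived state is whichever differs from the outgroup's state, so for I the derived state is 'no', and for the remaining characters it is 'yes'.
I (derived state 'no') is shared by all ingroup taxa — unites the whole ingroup.
II (derived state 'yes') is unique to Taxon 1 (autapomorphy; uninformative for grouping).
III: derived state 'yes' in Taxon 1 only — an autapomorphy, so it tells us nothing about relationships among taxa.
IV: derived state 'yes' in Taxon 1 and Taxon 8 only — synapomorphy for {Taxon 1, Taxon 8}.
Most parsimonious ingroup topology: (Taxon 2,(Taxon 1,Taxon 8)).
Taxon 8 and Taxon 1 form a cherry on this tree, so they are sister taxa.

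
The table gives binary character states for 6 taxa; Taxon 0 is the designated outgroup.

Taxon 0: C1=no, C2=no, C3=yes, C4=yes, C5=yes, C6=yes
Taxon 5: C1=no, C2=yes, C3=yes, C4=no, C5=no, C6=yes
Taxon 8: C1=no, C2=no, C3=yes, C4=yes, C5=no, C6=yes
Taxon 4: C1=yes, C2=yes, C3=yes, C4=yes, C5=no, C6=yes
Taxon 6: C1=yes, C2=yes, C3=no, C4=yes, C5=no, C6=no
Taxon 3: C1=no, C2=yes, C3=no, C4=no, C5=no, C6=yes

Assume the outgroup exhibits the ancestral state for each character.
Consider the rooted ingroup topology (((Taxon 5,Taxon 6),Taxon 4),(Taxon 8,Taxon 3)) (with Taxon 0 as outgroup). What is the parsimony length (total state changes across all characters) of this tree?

Map each character onto (((Taxon 5,Taxon 6),Taxon 4),(Taxon 8,Taxon 3)) (rooted by Taxon 0) and count the minimum state changes it requires (Fitch parsimony):
C1: 2; C2: 2; C3: 2; C4: 2; C5: 1; C6: 1.
Total tree length = 10.

10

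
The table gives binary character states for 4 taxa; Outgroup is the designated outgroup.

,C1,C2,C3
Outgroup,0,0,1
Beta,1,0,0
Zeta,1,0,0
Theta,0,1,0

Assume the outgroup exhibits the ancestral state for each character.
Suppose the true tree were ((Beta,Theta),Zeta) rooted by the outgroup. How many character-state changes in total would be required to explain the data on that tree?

4

Map each character onto ((Beta,Theta),Zeta) (rooted by Outgroup) and count the minimum state changes it requires (Fitch parsimony):
C1: 2; C2: 1; C3: 1.
Total tree length = 4.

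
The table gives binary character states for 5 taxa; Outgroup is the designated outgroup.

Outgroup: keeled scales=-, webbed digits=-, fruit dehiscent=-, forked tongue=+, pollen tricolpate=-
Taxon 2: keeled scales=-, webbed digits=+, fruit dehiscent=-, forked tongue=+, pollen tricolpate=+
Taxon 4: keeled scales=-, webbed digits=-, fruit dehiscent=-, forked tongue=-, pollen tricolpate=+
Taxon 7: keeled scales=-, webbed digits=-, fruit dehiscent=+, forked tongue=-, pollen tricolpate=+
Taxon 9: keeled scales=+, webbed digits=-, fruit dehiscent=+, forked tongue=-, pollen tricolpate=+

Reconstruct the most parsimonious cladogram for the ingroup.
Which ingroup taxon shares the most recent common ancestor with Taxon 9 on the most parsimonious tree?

Character polarity is set by the outgroup: the derived state is whichever differs from the outgroup's state, so for forked tongue the derived state is '-', and for the remaining characters it is '+'.
keeled scales: derived state '+' in Taxon 9 only — an autapomorphy, so it tells us nothing about relationships among taxa.
webbed digits: derived state '+' in Taxon 2 only — an autapomorphy, so it tells us nothing about relationships among taxa.
Only Taxon 7 and Taxon 9 show the derived state '+' for fruit dehiscent, supporting them as a clade.
forked tongue (derived state '-') is shared by Taxon 4, Taxon 7, and Taxon 9 — a synapomorphy uniting that clade.
All ingroup taxa share the derived state '+' for pollen tricolpate; it defines the ingroup but does not resolve relationships within it.
Most parsimonious ingroup topology: (Taxon 2,(Taxon 4,(Taxon 7,Taxon 9))).
Taxon 9 and Taxon 7 form a cherry on this tree, so they are sister taxa.

Taxon 7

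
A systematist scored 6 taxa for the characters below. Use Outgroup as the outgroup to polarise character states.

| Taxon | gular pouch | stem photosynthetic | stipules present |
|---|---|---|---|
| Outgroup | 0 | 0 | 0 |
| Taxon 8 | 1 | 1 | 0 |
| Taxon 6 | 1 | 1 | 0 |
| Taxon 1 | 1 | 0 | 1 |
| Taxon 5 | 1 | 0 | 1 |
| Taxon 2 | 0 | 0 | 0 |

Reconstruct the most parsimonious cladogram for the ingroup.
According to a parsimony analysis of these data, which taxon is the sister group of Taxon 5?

Taxon 1

The outgroup has state '0' for every character, so '1' is the derived state throughout.
Only Taxon 1, Taxon 5, Taxon 6, and Taxon 8 show the derived state '1' for gular pouch, supporting them as a clade.
Only Taxon 6 and Taxon 8 show the derived state '1' for stem photosynthetic, supporting them as a clade.
stipules present: derived state '1' in Taxon 1 and Taxon 5 only — synapomorphy for {Taxon 1, Taxon 5}.
Most parsimonious ingroup topology: (((Taxon 8,Taxon 6),(Taxon 1,Taxon 5)),Taxon 2).
Taxon 5 and Taxon 1 form a cherry on this tree, so they are sister taxa.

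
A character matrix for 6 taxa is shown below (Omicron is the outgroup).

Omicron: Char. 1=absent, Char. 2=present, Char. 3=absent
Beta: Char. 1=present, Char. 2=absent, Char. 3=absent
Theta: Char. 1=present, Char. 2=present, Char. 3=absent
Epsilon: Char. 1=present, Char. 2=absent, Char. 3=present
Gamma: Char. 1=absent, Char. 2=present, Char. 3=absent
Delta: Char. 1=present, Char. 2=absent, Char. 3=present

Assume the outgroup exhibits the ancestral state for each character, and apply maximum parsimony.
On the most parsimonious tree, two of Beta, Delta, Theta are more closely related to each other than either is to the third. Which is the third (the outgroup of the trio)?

Theta

Character polarity is set by the outgroup: the derived state is whichever differs from the outgroup's state, so for Char. 2 the derived state is 'absent', and for the remaining characters it is 'present'.
Char. 1 (derived state 'present') is shared by Beta, Delta, Epsilon, and Theta — a synapomorphy uniting that clade.
Char. 2 (derived state 'absent') is shared by Beta, Delta, and Epsilon — a synapomorphy uniting that clade.
Char. 3 (derived state 'present') is shared by Delta and Epsilon — a synapomorphy uniting that clade.
Most parsimonious ingroup topology: (((Beta,(Epsilon,Delta)),Theta),Gamma).
Beta and Delta share a more recent common ancestor with each other than either does with Theta, so Theta is the least closely related of the three.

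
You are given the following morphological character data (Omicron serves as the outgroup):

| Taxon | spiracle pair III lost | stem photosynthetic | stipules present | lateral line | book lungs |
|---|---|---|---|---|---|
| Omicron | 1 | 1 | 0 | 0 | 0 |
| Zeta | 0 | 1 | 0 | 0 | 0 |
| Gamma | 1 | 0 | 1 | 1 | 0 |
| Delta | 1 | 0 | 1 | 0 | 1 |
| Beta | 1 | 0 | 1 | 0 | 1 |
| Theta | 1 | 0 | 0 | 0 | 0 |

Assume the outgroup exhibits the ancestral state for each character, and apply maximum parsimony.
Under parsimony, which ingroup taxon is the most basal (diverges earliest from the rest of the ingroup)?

Zeta

Character polarity is set by the outgroup: the derived state is whichever differs from the outgroup's state, so for spiracle pair III lost, stem photosynthetic the derived state is '0', and for the remaining characters it is '1'.
spiracle pair III lost (derived state '0') is unique to Zeta (autapomorphy; uninformative for grouping).
Only Beta, Delta, Gamma, and Theta show the derived state '0' for stem photosynthetic, supporting them as a clade.
stipules present (derived state '1') is shared by Beta, Delta, and Gamma — a synapomorphy uniting that clade.
lateral line: derived state '1' in Gamma only — an autapomorphy, so it tells us nothing about relationships among taxa.
book lungs: derived state '1' in Beta and Delta only — synapomorphy for {Beta, Delta}.
Most parsimonious ingroup topology: (Zeta,((Gamma,(Delta,Beta)),Theta)).
Zeta is sister to the clade containing all other ingroup taxa, so it is the earliest-diverging (most basal) ingroup lineage.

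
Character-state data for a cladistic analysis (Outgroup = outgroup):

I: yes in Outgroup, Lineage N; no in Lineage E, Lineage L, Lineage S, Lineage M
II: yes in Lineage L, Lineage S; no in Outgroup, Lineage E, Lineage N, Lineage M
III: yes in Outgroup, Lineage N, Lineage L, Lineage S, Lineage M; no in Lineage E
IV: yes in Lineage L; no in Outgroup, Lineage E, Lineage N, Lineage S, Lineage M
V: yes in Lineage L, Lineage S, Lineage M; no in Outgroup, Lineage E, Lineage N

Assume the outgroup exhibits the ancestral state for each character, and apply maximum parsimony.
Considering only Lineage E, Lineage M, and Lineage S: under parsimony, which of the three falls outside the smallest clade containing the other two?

Lineage E

Character polarity is set by the outgroup: the derived state is whichever differs from the outgroup's state, so for I, III the derived state is 'no', and for the remaining characters it is 'yes'.
I: derived state 'no' in Lineage E, Lineage L, Lineage M, and Lineage S only — synapomorphy for {Lineage E, Lineage L, Lineage M, Lineage S}.
Only Lineage L and Lineage S show the derived state 'yes' for II, supporting them as a clade.
III (derived state 'no') is unique to Lineage E (autapomorphy; uninformative for grouping).
IV: derived state 'yes' in Lineage L only — an autapomorphy, so it tells us nothing about relationships among taxa.
V (derived state 'yes') is shared by Lineage L, Lineage M, and Lineage S — a synapomorphy uniting that clade.
Most parsimonious ingroup topology: ((Lineage E,((Lineage L,Lineage S),Lineage M)),Lineage N).
Lineage M and Lineage S share a more recent common ancestor with each other than either does with Lineage E, so Lineage E is the least closely related of the three.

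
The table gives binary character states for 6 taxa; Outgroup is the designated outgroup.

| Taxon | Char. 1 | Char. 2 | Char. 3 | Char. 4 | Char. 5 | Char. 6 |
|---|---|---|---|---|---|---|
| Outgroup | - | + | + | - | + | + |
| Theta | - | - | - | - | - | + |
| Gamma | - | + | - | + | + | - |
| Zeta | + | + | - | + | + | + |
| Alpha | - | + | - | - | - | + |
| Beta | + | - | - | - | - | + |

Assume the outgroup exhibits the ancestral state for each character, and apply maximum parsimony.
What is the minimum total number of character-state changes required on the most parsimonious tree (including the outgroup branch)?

Character polarity is set by the outgroup: the derived state is whichever differs from the outgroup's state, so for Char. 2, Char. 3, Char. 5, Char. 6 the derived state is '-', and for the remaining characters it is '+'.
Char. 1 (state '+') occurs in Beta and Zeta but conflicts with the nesting implied by the other characters — most parsimoniously interpreted as homoplasy.
Char. 2 (derived state '-') is shared by Beta and Theta — a synapomorphy uniting that clade.
All ingroup taxa share the derived state '-' for Char. 3; it defines the ingroup but does not resolve relationships within it.
Char. 4 (derived state '+') is shared by Gamma and Zeta — a synapomorphy uniting that clade.
Char. 5: derived state '-' in Alpha, Beta, and Theta only — synapomorphy for {Alpha, Beta, Theta}.
Char. 6: derived state '-' in Gamma only — an autapomorphy, so it tells us nothing about relationships among taxa.
Most parsimonious ingroup topology: (((Theta,Beta),Alpha),(Gamma,Zeta)).
Changes per character on this tree: Char. 1: 2; Char. 2: 1; Char. 3: 1; Char. 4: 1; Char. 5: 1; Char. 6: 1.
Total = 7.

7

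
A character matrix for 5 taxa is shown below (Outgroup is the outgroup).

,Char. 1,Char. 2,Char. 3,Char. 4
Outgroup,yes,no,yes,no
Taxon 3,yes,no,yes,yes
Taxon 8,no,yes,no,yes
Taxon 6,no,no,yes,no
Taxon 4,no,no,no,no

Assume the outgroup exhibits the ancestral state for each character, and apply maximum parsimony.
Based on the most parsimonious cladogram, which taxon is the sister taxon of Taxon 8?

Character polarity is set by the outgroup: the derived state is whichever differs from the outgroup's state, so for Char. 1, Char. 3 the derived state is 'no', and for the remaining characters it is 'yes'.
Only Taxon 4, Taxon 6, and Taxon 8 show the derived state 'no' for Char. 1, supporting them as a clade.
Char. 2 (derived state 'yes') is unique to Taxon 8 (autapomorphy; uninformative for grouping).
Char. 3: derived state 'no' in Taxon 4 and Taxon 8 only — synapomorphy for {Taxon 4, Taxon 8}.
Char. 4 (state 'yes') occurs in Taxon 3 and Taxon 8 but conflicts with the nesting implied by the other characters — most parsimoniously interpreted as homoplasy.
Most parsimonious ingroup topology: (Taxon 3,((Taxon 8,Taxon 4),Taxon 6)).
Taxon 8 and Taxon 4 form a cherry on this tree, so they are sister taxa.

Taxon 4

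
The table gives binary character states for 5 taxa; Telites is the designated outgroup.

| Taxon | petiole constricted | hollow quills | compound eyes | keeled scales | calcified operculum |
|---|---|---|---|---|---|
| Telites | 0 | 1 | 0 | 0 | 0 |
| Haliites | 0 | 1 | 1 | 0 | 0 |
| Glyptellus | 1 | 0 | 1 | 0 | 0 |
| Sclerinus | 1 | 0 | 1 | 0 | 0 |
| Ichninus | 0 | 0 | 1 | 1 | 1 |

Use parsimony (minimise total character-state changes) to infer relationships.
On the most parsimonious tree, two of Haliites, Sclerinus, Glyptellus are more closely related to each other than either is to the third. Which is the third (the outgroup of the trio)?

Character polarity is set by the outgroup: the derived state is whichever differs from the outgroup's state, so for hollow quills the derived state is '0', and for the remaining characters it is '1'.
petiole constricted (derived state '1') is shared by Glyptellus and Sclerinus — a synapomorphy uniting that clade.
hollow quills (derived state '0') is shared by Glyptellus, Ichninus, and Sclerinus — a synapomorphy uniting that clade.
compound eyes (derived state '1') is shared by all ingroup taxa — unites the whole ingroup.
keeled scales: derived state '1' in Ichninus only — an autapomorphy, so it tells us nothing about relationships among taxa.
calcified operculum (derived state '1') is unique to Ichninus (autapomorphy; uninformative for grouping).
Most parsimonious ingroup topology: (Haliites,((Glyptellus,Sclerinus),Ichninus)).
Glyptellus and Sclerinus share a more recent common ancestor with each other than either does with Haliites, so Haliites is the least closely related of the three.

Haliites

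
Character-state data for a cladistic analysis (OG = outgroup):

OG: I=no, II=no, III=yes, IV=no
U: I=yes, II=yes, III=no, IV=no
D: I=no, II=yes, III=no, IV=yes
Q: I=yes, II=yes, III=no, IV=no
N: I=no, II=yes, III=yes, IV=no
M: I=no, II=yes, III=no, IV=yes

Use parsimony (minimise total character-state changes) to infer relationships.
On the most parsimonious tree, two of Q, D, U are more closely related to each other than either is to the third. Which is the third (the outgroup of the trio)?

Character polarity is set by the outgroup: the derived state is whichever differs from the outgroup's state, so for III the derived state is 'no', and for the remaining characters it is 'yes'.
Only Q and U show the derived state 'yes' for I, supporting them as a clade.
II (derived state 'yes') is shared by all ingroup taxa — unites the whole ingroup.
III: derived state 'no' in D, M, Q, and U only — synapomorphy for {D, M, Q, U}.
IV: derived state 'yes' in D and M only — synapomorphy for {D, M}.
Most parsimonious ingroup topology: (((U,Q),(D,M)),N).
Q and U share a more recent common ancestor with each other than either does with D, so D is the least closely related of the three.

D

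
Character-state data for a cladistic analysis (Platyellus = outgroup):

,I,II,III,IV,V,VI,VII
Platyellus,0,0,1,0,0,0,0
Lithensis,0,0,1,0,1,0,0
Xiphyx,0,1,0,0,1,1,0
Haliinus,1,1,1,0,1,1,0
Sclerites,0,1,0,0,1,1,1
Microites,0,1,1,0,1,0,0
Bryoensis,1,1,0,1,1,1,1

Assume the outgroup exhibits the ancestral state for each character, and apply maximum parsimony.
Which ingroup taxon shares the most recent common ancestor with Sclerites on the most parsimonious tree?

Character polarity is set by the outgroup: the derived state is whichever differs from the outgroup's state, so for III the derived state is '0', and for the remaining characters it is '1'.
I groups Bryoensis and Haliinus, which is incompatible with the clades supported by the remaining characters; treating it as convergent (homoplasy) costs fewer steps than any alternative tree.
II (derived state '1') is shared by Bryoensis, Haliinus, Microites, Sclerites, and Xiphyx — a synapomorphy uniting that clade.
Only Bryoensis, Sclerites, and Xiphyx show the derived state '0' for III, supporting them as a clade.
IV (derived state '1') is unique to Bryoensis (autapomorphy; uninformative for grouping).
All ingroup taxa share the derived state '1' for V; it defines the ingroup but does not resolve relationships within it.
VI (derived state '1') is shared by Bryoensis, Haliinus, Sclerites, and Xiphyx — a synapomorphy uniting that clade.
VII: derived state '1' in Bryoensis and Sclerites only — synapomorphy for {Bryoensis, Sclerites}.
Most parsimonious ingroup topology: (Lithensis,(((Xiphyx,(Sclerites,Bryoensis)),Haliinus),Microites)).
Sclerites and Bryoensis form a cherry on this tree, so they are sister taxa.

Bryoensis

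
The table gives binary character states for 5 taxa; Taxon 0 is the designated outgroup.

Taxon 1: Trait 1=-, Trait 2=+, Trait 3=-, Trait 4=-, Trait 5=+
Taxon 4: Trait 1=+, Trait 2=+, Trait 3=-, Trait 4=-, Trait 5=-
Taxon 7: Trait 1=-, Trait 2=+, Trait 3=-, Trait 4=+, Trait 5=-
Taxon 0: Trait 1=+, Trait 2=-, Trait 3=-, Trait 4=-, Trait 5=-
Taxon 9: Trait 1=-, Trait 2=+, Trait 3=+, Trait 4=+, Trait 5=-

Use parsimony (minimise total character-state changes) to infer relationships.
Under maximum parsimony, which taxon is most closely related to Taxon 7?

Taxon 9

Character polarity is set by the outgroup: the derived state is whichever differs from the outgroup's state, so for Trait 1 the derived state is '-', and for the remaining characters it is '+'.
Trait 1 (derived state '-') is shared by Taxon 1, Taxon 7, and Taxon 9 — a synapomorphy uniting that clade.
All ingroup taxa share the derived state '+' for Trait 2; it defines the ingroup but does not resolve relationships within it.
Trait 3 (derived state '+') is unique to Taxon 9 (autapomorphy; uninformative for grouping).
Only Taxon 7 and Taxon 9 show the derived state '+' for Trait 4, supporting them as a clade.
Trait 5 (derived state '+') is unique to Taxon 1 (autapomorphy; uninformative for grouping).
Most parsimonious ingroup topology: (((Taxon 9,Taxon 7),Taxon 1),Taxon 4).
Taxon 7 and Taxon 9 form a cherry on this tree, so they are sister taxa.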